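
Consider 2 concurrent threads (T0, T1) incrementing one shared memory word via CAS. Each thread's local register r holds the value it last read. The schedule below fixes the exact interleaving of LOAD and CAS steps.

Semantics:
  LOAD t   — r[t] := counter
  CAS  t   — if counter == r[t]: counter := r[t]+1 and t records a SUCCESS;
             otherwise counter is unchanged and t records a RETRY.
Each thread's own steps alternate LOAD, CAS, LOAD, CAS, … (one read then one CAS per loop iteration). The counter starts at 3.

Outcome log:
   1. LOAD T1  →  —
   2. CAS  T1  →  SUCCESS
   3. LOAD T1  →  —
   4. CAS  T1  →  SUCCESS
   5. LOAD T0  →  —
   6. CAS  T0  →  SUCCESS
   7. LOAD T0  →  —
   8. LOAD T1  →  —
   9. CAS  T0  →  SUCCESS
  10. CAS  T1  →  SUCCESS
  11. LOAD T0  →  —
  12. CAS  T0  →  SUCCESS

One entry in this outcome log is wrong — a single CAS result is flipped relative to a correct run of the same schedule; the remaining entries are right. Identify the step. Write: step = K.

step = 10

Reference trace:
   1) LOAD T1:  M=3  r_T1=3
   2) CAS  T1:  M=4  r_T1=3 ✓
   3) LOAD T1:  M=4  r_T1=4
   4) CAS  T1:  M=5  r_T1=4 ✓
   5) LOAD T0:  M=5  r_T0=5
   6) CAS  T0:  M=6  r_T0=5 ✓
   7) LOAD T0:  M=6  r_T0=6
   8) LOAD T1:  M=6  r_T1=6
   9) CAS  T0:  M=7  r_T0=6 ✓
  10) CAS  T1:  M=7  r_T1=6 ✗
  11) LOAD T0:  M=7  r_T0=7
  12) CAS  T0:  M=8  r_T0=7 ✓
Log disagrees first at step 10.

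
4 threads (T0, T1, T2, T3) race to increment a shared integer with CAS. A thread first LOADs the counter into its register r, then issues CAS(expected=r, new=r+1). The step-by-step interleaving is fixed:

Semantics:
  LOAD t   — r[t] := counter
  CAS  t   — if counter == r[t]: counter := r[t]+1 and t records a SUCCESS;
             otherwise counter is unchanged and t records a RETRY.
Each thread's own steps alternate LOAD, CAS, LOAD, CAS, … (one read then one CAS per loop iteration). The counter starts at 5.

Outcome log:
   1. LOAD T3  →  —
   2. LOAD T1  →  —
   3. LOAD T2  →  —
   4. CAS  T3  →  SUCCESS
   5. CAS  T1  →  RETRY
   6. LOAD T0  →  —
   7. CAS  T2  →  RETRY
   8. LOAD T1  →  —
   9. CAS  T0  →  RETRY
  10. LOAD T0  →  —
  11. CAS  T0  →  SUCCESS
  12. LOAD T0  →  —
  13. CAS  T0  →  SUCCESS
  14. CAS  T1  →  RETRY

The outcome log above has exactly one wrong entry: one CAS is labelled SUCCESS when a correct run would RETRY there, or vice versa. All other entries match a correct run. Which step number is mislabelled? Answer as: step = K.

Correct run:
T3 LOAD — after: cnt=5, r=5 — load
T1 LOAD — after: cnt=5, r=5 — load
T2 LOAD — after: cnt=5, r=5 — load
T3 CAS — after: cnt=6, r=5 — ok
T1 CAS — after: cnt=6, r=5 — retry
T0 LOAD — after: cnt=6, r=6 — load
T2 CAS — after: cnt=6, r=5 — retry
T1 LOAD — after: cnt=6, r=6 — load
T0 CAS — after: cnt=7, r=6 — ok
T0 LOAD — after: cnt=7, r=7 — load
T0 CAS — after: cnt=8, r=7 — ok
T0 LOAD — after: cnt=8, r=8 — load
T0 CAS — after: cnt=9, r=8 — ok
T1 CAS — after: cnt=9, r=6 — retry
Flip is step 9.

step = 9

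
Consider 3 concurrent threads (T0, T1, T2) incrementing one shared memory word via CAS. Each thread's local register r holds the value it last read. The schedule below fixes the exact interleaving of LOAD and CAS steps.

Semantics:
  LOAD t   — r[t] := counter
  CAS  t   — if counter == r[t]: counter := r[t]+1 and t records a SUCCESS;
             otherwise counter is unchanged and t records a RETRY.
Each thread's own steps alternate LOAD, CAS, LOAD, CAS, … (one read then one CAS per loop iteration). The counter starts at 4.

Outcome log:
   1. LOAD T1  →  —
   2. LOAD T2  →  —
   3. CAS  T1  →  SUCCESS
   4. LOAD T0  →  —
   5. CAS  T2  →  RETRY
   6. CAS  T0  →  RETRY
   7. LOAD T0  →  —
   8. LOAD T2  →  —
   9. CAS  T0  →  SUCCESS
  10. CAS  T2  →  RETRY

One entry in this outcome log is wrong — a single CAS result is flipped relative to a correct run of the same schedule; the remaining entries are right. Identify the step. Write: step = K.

Re-executing:
   1) LOAD T1:  M=4  r_T1=4
   2) LOAD T2:  M=4  r_T2=4
   3) CAS  T1:  M=5  r_T1=4 ✓
   4) LOAD T0:  M=5  r_T0=5
   5) CAS  T2:  M=5  r_T2=4 ✗
   6) CAS  T0:  M=6  r_T0=5 ✓
   7) LOAD T0:  M=6  r_T0=6
   8) LOAD T2:  M=6  r_T2=6
   9) CAS  T0:  M=7  r_T0=6 ✓
  10) CAS  T2:  M=7  r_T2=6 ✗
Mismatch at 6.

step = 6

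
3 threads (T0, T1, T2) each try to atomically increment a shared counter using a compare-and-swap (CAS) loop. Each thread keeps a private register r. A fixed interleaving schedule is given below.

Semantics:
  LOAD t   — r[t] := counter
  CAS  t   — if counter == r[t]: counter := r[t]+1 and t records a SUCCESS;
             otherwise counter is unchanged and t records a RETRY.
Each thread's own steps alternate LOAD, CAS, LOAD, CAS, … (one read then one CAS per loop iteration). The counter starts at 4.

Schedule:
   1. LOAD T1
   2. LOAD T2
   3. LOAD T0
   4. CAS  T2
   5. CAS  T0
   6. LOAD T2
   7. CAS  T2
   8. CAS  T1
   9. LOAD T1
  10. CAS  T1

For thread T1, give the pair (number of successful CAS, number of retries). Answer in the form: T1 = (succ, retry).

[1] T1.load  rd  (counter 4, T1.r 4)
[2] T2.load  rd  (counter 4, T2.r 4)
[3] T0.load  rd  (counter 4, T0.r 4)
[4] T2.cas  hit  (counter 5, T2.r 4)
[5] T0.cas  miss  (counter 5, T0.r 4)
[6] T2.load  rd  (counter 5, T2.r 5)
[7] T2.cas  hit  (counter 6, T2.r 5)
[8] T1.cas  miss  (counter 6, T1.r 4)
[9] T1.load  rd  (counter 6, T1.r 6)
[10] T1.cas  hit  (counter 7, T1.r 6)

T1 = (1, 1)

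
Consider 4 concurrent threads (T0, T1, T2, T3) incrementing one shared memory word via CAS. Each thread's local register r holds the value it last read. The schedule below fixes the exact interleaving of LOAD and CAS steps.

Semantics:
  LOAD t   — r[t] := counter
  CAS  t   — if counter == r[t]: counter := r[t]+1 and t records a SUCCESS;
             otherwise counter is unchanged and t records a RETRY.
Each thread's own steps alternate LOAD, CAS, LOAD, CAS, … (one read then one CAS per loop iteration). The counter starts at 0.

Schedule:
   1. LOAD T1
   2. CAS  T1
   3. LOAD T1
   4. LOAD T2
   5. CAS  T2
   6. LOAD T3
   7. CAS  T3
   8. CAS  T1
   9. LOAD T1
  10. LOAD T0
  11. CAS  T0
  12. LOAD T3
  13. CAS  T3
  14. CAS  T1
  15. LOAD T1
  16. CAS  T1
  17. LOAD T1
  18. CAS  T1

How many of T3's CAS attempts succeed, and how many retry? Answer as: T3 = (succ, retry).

[1] T1.load  rd  (counter 0, T1.r 0)
[2] T1.cas  hit  (counter 1, T1.r 0)
[3] T1.load  rd  (counter 1, T1.r 1)
[4] T2.load  rd  (counter 1, T2.r 1)
[5] T2.cas  hit  (counter 2, T2.r 1)
[6] T3.load  rd  (counter 2, T3.r 2)
[7] T3.cas  hit  (counter 3, T3.r 2)
[8] T1.cas  miss  (counter 3, T1.r 1)
[9] T1.load  rd  (counter 3, T1.r 3)
[10] T0.load  rd  (counter 3, T0.r 3)
[11] T0.cas  hit  (counter 4, T0.r 3)
[12] T3.load  rd  (counter 4, T3.r 4)
[13] T3.cas  hit  (counter 5, T3.r 4)
[14] T1.cas  miss  (counter 5, T1.r 3)
[15] T1.load  rd  (counter 5, T1.r 5)
[16] T1.cas  hit  (counter 6, T1.r 5)
[17] T1.load  rd  (counter 6, T1.r 6)
[18] T1.cas  hit  (counter 7, T1.r 6)

T3 = (2, 0)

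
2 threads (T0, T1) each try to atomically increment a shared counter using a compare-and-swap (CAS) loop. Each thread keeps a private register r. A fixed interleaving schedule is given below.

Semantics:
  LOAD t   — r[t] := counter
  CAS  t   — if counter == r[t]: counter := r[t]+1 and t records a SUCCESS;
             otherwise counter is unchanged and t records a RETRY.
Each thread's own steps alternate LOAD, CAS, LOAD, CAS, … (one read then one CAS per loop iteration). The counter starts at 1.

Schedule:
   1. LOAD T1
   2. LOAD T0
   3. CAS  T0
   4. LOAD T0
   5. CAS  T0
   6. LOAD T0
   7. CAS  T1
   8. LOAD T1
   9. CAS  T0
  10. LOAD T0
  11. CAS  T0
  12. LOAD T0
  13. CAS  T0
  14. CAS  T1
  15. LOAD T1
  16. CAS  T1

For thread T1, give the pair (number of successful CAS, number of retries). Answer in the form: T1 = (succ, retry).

T1 = (1, 2)

step 1: T1 LOAD ⇒ load; ctr=1 reg=1
step 2: T0 LOAD ⇒ load; ctr=1 reg=1
step 3: T0 CAS ⇒ ok; ctr=2 reg=1
step 4: T0 LOAD ⇒ load; ctr=2 reg=2
step 5: T0 CAS ⇒ ok; ctr=3 reg=2
step 6: T0 LOAD ⇒ load; ctr=3 reg=3
step 7: T1 CAS ⇒ retry; ctr=3 reg=1
step 8: T1 LOAD ⇒ load; ctr=3 reg=3
step 9: T0 CAS ⇒ ok; ctr=4 reg=3
step 10: T0 LOAD ⇒ load; ctr=4 reg=4
step 11: T0 CAS ⇒ ok; ctr=5 reg=4
step 12: T0 LOAD ⇒ load; ctr=5 reg=5
step 13: T0 CAS ⇒ ok; ctr=6 reg=5
step 14: T1 CAS ⇒ retry; ctr=6 reg=3
step 15: T1 LOAD ⇒ load; ctr=6 reg=6
step 16: T1 CAS ⇒ ok; ctr=7 reg=6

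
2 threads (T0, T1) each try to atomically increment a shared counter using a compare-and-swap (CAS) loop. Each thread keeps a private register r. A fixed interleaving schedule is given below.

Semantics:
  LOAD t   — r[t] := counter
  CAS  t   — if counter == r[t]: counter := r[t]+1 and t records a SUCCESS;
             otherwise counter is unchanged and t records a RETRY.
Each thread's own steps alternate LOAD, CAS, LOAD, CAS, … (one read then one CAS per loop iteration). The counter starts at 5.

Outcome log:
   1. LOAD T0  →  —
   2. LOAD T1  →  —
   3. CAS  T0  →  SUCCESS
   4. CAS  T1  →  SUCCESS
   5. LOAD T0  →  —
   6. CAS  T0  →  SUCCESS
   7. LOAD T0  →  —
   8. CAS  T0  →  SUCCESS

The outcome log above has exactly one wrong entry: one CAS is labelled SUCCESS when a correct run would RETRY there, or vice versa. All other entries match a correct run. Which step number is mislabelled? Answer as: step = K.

Correct run:
   1) LOAD T0:  M=5  r_T0=5
   2) LOAD T1:  M=5  r_T1=5
   3) CAS  T0:  M=6  r_T0=5 ✓
   4) CAS  T1:  M=6  r_T1=5 ✗
   5) LOAD T0:  M=6  r_T0=6
   6) CAS  T0:  M=7  r_T0=6 ✓
   7) LOAD T0:  M=7  r_T0=7
   8) CAS  T0:  M=8  r_T0=7 ✓
Mismatch at 4.

step = 4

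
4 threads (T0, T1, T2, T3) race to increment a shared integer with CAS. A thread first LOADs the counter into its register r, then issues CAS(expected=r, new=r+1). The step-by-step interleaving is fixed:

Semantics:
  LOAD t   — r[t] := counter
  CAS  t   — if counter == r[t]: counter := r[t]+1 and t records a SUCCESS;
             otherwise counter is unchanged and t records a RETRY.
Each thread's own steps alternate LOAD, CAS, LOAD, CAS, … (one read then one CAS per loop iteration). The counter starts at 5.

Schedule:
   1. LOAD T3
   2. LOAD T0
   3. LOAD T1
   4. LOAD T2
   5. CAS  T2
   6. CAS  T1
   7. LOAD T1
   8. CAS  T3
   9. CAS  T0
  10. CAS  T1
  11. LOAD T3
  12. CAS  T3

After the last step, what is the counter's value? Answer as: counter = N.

counter = 8

T3 LOAD — after: cnt=5, r=5 — load
T0 LOAD — after: cnt=5, r=5 — load
T1 LOAD — after: cnt=5, r=5 — load
T2 LOAD — after: cnt=5, r=5 — load
T2 CAS — after: cnt=6, r=5 — ok
T1 CAS — after: cnt=6, r=5 — retry
T1 LOAD — after: cnt=6, r=6 — load
T3 CAS — after: cnt=6, r=5 — retry
T0 CAS — after: cnt=6, r=5 — retry
T1 CAS — after: cnt=7, r=6 — ok
T3 LOAD — after: cnt=7, r=7 — load
T3 CAS — after: cnt=8, r=7 — ok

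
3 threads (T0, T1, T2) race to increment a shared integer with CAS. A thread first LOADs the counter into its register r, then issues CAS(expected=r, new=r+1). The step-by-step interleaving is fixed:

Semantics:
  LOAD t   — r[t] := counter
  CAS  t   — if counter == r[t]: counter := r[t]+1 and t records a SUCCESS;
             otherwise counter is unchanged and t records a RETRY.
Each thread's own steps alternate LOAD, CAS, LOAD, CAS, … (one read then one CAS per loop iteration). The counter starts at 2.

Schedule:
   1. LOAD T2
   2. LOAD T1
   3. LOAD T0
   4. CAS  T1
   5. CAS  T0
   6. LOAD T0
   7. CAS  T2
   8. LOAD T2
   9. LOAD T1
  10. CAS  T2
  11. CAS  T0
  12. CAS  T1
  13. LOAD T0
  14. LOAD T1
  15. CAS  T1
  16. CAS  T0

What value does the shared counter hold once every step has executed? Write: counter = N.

counter = 5

1. LOAD T2 → mem=2 r[T2]=2 [LOAD]
2. LOAD T1 → mem=2 r[T1]=2 [LOAD]
3. LOAD T0 → mem=2 r[T0]=2 [LOAD]
4. CAS T1 → mem=3 r[T1]=2 [OK]
5. CAS T0 → mem=3 r[T0]=2 [RETRY]
6. LOAD T0 → mem=3 r[T0]=3 [LOAD]
7. CAS T2 → mem=3 r[T2]=2 [RETRY]
8. LOAD T2 → mem=3 r[T2]=3 [LOAD]
9. LOAD T1 → mem=3 r[T1]=3 [LOAD]
10. CAS T2 → mem=4 r[T2]=3 [OK]
11. CAS T0 → mem=4 r[T0]=3 [RETRY]
12. CAS T1 → mem=4 r[T1]=3 [RETRY]
13. LOAD T0 → mem=4 r[T0]=4 [LOAD]
14. LOAD T1 → mem=4 r[T1]=4 [LOAD]
15. CAS T1 → mem=5 r[T1]=4 [OK]
16. CAS T0 → mem=5 r[T0]=4 [RETRY]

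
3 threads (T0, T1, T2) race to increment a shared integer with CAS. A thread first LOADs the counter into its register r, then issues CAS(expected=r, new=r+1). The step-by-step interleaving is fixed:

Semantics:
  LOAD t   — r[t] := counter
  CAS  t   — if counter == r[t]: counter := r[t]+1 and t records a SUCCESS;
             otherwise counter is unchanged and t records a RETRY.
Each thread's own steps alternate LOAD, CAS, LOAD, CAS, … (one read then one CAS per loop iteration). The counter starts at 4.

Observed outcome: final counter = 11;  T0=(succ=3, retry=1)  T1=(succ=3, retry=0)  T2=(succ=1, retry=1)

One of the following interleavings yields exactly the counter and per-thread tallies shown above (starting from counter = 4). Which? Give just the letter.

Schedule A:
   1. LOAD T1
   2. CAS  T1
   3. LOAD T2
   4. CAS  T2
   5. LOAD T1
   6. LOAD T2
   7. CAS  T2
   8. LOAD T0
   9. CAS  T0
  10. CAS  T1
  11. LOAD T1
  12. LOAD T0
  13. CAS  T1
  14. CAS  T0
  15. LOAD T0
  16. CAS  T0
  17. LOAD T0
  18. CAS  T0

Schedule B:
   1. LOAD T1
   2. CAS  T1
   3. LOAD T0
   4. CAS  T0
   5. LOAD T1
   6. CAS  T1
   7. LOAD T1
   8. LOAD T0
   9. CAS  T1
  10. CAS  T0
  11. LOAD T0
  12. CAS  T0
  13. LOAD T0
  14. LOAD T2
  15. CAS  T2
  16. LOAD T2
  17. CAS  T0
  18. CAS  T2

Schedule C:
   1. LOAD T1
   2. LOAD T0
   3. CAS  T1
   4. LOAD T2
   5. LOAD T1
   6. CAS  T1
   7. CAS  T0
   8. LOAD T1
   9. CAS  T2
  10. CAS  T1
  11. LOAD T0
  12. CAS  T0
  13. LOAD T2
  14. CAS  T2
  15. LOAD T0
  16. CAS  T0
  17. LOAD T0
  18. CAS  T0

Simulating candidate C:
1. LOAD T1 → mem=4 r[T1]=4 [LOAD]
2. LOAD T0 → mem=4 r[T0]=4 [LOAD]
3. CAS T1 → mem=5 r[T1]=4 [OK]
4. LOAD T2 → mem=5 r[T2]=5 [LOAD]
5. LOAD T1 → mem=5 r[T1]=5 [LOAD]
6. CAS T1 → mem=6 r[T1]=5 [OK]
7. CAS T0 → mem=6 r[T0]=4 [RETRY]
8. LOAD T1 → mem=6 r[T1]=6 [LOAD]
9. CAS T2 → mem=6 r[T2]=5 [RETRY]
10. CAS T1 → mem=7 r[T1]=6 [OK]
11. LOAD T0 → mem=7 r[T0]=7 [LOAD]
12. CAS T0 → mem=8 r[T0]=7 [OK]
13. LOAD T2 → mem=8 r[T2]=8 [LOAD]
14. CAS T2 → mem=9 r[T2]=8 [OK]
15. LOAD T0 → mem=9 r[T0]=9 [LOAD]
16. CAS T0 → mem=10 r[T0]=9 [OK]
17. LOAD T0 → mem=10 r[T0]=10 [LOAD]
18. CAS T0 → mem=11 r[T0]=10 [OK]

C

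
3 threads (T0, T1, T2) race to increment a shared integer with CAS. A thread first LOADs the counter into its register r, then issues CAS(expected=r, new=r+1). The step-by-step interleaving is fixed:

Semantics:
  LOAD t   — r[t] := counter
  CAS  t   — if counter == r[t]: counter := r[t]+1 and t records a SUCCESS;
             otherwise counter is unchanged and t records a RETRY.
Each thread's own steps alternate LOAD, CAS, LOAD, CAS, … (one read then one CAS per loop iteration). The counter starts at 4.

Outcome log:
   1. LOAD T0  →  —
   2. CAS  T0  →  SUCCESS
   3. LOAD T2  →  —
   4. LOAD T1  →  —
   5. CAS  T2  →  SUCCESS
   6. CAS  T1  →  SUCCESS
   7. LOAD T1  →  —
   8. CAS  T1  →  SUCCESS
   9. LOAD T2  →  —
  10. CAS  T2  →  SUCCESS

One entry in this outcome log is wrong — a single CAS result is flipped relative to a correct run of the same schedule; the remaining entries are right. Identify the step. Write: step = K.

step = 6

Correct run:
#1 T0 reads 4
#2 T0 CAS(4→5) writes; counter now 5
#3 T2 reads 5
#4 T1 reads 5
#5 T2 CAS(5→6) writes; counter now 6
#6 T1 CAS(5→6) fails; counter now 6
#7 T1 reads 6
#8 T1 CAS(6→7) writes; counter now 7
#9 T2 reads 7
#10 T2 CAS(7→8) writes; counter now 8
Log disagrees first at step 6.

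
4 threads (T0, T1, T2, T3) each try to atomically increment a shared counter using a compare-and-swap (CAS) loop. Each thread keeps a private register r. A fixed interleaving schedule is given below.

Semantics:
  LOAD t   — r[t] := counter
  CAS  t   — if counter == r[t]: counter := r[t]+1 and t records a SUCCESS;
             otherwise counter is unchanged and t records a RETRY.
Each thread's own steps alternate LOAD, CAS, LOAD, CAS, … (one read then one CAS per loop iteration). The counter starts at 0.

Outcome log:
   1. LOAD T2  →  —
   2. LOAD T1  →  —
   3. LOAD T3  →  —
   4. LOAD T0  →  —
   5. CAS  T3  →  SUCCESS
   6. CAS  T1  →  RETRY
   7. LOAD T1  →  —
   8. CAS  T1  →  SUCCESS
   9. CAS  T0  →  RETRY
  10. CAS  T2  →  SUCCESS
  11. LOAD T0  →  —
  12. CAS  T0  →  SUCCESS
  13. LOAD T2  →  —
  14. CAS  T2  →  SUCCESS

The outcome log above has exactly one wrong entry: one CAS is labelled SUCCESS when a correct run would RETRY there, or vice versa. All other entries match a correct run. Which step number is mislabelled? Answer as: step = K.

Re-executing:
T2 LOAD — after: cnt=0, r=0 — load
T1 LOAD — after: cnt=0, r=0 — load
T3 LOAD — after: cnt=0, r=0 — load
T0 LOAD — after: cnt=0, r=0 — load
T3 CAS — after: cnt=1, r=0 — ok
T1 CAS — after: cnt=1, r=0 — retry
T1 LOAD — after: cnt=1, r=1 — load
T1 CAS — after: cnt=2, r=1 — ok
T0 CAS — after: cnt=2, r=0 — retry
T2 CAS — after: cnt=2, r=0 — retry
T0 LOAD — after: cnt=2, r=2 — load
T0 CAS — after: cnt=3, r=2 — ok
T2 LOAD — after: cnt=3, r=3 — load
T2 CAS — after: cnt=4, r=3 — ok
Flip is step 10.

step = 10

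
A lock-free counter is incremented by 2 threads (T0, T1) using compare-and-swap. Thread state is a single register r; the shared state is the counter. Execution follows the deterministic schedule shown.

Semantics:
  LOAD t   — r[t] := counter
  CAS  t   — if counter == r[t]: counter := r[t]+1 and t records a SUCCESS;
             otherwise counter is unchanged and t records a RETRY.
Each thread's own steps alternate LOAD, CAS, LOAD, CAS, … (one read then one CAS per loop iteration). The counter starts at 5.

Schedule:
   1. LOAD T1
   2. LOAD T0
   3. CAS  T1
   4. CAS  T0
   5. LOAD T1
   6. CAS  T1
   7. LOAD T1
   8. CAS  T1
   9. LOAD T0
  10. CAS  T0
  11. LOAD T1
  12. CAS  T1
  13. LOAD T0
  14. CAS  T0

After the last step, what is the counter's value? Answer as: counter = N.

counter = 11

[1] T1.load  rd  (counter 5, T1.r 5)
[2] T0.load  rd  (counter 5, T0.r 5)
[3] T1.cas  hit  (counter 6, T1.r 5)
[4] T0.cas  miss  (counter 6, T0.r 5)
[5] T1.load  rd  (counter 6, T1.r 6)
[6] T1.cas  hit  (counter 7, T1.r 6)
[7] T1.load  rd  (counter 7, T1.r 7)
[8] T1.cas  hit  (counter 8, T1.r 7)
[9] T0.load  rd  (counter 8, T0.r 8)
[10] T0.cas  hit  (counter 9, T0.r 8)
[11] T1.load  rd  (counter 9, T1.r 9)
[12] T1.cas  hit  (counter 10, T1.r 9)
[13] T0.load  rd  (counter 10, T0.r 10)
[14] T0.cas  hit  (counter 11, T0.r 10)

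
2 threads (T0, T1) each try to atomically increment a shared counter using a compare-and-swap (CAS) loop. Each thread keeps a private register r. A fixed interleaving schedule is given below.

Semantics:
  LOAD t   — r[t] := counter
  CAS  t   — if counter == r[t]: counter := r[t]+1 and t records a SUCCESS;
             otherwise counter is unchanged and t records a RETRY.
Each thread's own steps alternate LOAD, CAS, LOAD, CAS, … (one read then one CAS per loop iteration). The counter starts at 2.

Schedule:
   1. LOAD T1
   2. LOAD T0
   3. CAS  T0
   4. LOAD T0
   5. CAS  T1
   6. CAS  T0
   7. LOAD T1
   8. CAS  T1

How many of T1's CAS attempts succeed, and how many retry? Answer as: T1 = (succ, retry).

   1) LOAD T1:  M=2  r_T1=2
   2) LOAD T0:  M=2  r_T0=2
   3) CAS  T0:  M=3  r_T0=2 ✓
   4) LOAD T0:  M=3  r_T0=3
   5) CAS  T1:  M=3  r_T1=2 ✗
   6) CAS  T0:  M=4  r_T0=3 ✓
   7) LOAD T1:  M=4  r_T1=4
   8) CAS  T1:  M=5  r_T1=4 ✓

T1 = (1, 1)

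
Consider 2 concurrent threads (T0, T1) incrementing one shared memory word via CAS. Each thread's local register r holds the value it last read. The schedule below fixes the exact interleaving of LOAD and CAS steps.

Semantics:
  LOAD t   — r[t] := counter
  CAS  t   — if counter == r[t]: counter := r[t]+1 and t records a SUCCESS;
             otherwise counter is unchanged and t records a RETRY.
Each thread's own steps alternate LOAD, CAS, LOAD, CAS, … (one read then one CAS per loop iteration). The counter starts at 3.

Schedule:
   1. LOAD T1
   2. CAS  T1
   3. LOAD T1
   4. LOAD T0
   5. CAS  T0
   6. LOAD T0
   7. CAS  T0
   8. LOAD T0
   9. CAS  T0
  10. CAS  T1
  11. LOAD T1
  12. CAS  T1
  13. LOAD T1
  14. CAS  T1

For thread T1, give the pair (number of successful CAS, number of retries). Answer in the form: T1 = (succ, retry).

T1 = (3, 1)

#1 T1 reads 3
#2 T1 CAS(3→4) writes; counter now 4
#3 T1 reads 4
#4 T0 reads 4
#5 T0 CAS(4→5) writes; counter now 5
#6 T0 reads 5
#7 T0 CAS(5→6) writes; counter now 6
#8 T0 reads 6
#9 T0 CAS(6→7) writes; counter now 7
#10 T1 CAS(4→5) fails; counter now 7
#11 T1 reads 7
#12 T1 CAS(7→8) writes; counter now 8
#13 T1 reads 8
#14 T1 CAS(8→9) writes; counter now 9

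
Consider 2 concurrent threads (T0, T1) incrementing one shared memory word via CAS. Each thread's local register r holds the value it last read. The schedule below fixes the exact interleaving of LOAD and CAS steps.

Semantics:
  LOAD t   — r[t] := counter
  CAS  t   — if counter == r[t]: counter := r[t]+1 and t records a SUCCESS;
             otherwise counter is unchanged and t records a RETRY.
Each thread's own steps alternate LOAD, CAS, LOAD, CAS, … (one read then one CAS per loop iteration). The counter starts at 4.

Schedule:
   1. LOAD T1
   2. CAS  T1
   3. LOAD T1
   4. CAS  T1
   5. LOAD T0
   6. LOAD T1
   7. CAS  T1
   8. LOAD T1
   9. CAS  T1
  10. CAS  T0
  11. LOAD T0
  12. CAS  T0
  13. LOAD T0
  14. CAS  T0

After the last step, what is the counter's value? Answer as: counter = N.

counter = 10

1. LOAD T1 → mem=4 r[T1]=4 [LOAD]
2. CAS T1 → mem=5 r[T1]=4 [OK]
3. LOAD T1 → mem=5 r[T1]=5 [LOAD]
4. CAS T1 → mem=6 r[T1]=5 [OK]
5. LOAD T0 → mem=6 r[T0]=6 [LOAD]
6. LOAD T1 → mem=6 r[T1]=6 [LOAD]
7. CAS T1 → mem=7 r[T1]=6 [OK]
8. LOAD T1 → mem=7 r[T1]=7 [LOAD]
9. CAS T1 → mem=8 r[T1]=7 [OK]
10. CAS T0 → mem=8 r[T0]=6 [RETRY]
11. LOAD T0 → mem=8 r[T0]=8 [LOAD]
12. CAS T0 → mem=9 r[T0]=8 [OK]
13. LOAD T0 → mem=9 r[T0]=9 [LOAD]
14. CAS T0 → mem=10 r[T0]=9 [OK]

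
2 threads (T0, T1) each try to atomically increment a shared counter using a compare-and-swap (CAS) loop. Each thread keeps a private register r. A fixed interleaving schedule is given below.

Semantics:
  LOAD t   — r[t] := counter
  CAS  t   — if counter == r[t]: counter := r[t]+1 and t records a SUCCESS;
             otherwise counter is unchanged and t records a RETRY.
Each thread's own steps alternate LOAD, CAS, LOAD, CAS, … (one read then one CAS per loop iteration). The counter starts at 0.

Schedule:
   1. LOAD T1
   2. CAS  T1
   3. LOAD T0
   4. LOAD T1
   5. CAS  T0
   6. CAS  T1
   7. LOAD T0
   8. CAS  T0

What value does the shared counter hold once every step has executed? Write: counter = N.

T1 LOAD — after: cnt=0, r=0 — load
T1 CAS — after: cnt=1, r=0 — ok
T0 LOAD — after: cnt=1, r=1 — load
T1 LOAD — after: cnt=1, r=1 — load
T0 CAS — after: cnt=2, r=1 — ok
T1 CAS — after: cnt=2, r=1 — retry
T0 LOAD — after: cnt=2, r=2 — load
T0 CAS — after: cnt=3, r=2 — ok

counter = 3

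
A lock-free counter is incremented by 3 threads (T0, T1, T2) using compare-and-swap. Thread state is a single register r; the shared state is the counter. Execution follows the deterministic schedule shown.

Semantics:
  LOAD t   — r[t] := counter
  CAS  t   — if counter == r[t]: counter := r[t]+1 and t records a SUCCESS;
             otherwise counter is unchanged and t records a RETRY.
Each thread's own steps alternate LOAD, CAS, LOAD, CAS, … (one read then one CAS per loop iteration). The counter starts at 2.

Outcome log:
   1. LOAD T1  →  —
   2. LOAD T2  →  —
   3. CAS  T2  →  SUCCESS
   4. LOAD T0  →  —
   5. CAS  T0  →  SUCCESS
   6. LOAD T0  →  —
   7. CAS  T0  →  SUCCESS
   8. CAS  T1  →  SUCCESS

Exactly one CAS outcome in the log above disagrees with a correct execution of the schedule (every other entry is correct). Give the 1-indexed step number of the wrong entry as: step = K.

step = 8

Correct run:
   1) LOAD T1:  M=2  r_T1=2
   2) LOAD T2:  M=2  r_T2=2
   3) CAS  T2:  M=3  r_T2=2 ✓
   4) LOAD T0:  M=3  r_T0=3
   5) CAS  T0:  M=4  r_T0=3 ✓
   6) LOAD T0:  M=4  r_T0=4
   7) CAS  T0:  M=5  r_T0=4 ✓
   8) CAS  T1:  M=5  r_T1=2 ✗
Log disagrees first at step 8.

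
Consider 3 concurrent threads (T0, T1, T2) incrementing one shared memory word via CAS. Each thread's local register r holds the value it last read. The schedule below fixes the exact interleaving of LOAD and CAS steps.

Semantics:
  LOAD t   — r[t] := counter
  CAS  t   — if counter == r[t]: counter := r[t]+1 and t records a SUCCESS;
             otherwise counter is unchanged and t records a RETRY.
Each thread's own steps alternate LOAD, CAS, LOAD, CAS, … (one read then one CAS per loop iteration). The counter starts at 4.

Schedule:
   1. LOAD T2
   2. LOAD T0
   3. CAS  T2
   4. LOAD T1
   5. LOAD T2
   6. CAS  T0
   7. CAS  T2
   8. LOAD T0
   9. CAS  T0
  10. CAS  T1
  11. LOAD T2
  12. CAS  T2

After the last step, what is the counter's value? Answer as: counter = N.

counter = 8

[1] T2.load  rd  (counter 4, T2.r 4)
[2] T0.load  rd  (counter 4, T0.r 4)
[3] T2.cas  hit  (counter 5, T2.r 4)
[4] T1.load  rd  (counter 5, T1.r 5)
[5] T2.load  rd  (counter 5, T2.r 5)
[6] T0.cas  miss  (counter 5, T0.r 4)
[7] T2.cas  hit  (counter 6, T2.r 5)
[8] T0.load  rd  (counter 6, T0.r 6)
[9] T0.cas  hit  (counter 7, T0.r 6)
[10] T1.cas  miss  (counter 7, T1.r 5)
[11] T2.load  rd  (counter 7, T2.r 7)
[12] T2.cas  hit  (counter 8, T2.r 7)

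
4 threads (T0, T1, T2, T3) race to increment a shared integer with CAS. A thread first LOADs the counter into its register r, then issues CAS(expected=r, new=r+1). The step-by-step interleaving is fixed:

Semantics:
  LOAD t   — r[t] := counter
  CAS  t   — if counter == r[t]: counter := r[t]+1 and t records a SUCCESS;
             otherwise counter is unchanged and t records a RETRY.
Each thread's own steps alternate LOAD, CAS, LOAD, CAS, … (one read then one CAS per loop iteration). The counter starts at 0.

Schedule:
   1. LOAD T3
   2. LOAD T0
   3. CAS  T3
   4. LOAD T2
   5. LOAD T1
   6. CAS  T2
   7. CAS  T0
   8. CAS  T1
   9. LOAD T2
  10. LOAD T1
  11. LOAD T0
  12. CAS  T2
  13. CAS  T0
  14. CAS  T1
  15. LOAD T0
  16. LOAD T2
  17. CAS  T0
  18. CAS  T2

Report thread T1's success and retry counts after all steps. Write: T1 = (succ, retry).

T1 = (0, 2)

   1) LOAD T3:  M=0  r_T3=0
   2) LOAD T0:  M=0  r_T0=0
   3) CAS  T3:  M=1  r_T3=0 ✓
   4) LOAD T2:  M=1  r_T2=1
   5) LOAD T1:  M=1  r_T1=1
   6) CAS  T2:  M=2  r_T2=1 ✓
   7) CAS  T0:  M=2  r_T0=0 ✗
   8) CAS  T1:  M=2  r_T1=1 ✗
   9) LOAD T2:  M=2  r_T2=2
  10) LOAD T1:  M=2  r_T1=2
  11) LOAD T0:  M=2  r_T0=2
  12) CAS  T2:  M=3  r_T2=2 ✓
  13) CAS  T0:  M=3  r_T0=2 ✗
  14) CAS  T1:  M=3  r_T1=2 ✗
  15) LOAD T0:  M=3  r_T0=3
  16) LOAD T2:  M=3  r_T2=3
  17) CAS  T0:  M=4  r_T0=3 ✓
  18) CAS  T2:  M=4  r_T2=3 ✗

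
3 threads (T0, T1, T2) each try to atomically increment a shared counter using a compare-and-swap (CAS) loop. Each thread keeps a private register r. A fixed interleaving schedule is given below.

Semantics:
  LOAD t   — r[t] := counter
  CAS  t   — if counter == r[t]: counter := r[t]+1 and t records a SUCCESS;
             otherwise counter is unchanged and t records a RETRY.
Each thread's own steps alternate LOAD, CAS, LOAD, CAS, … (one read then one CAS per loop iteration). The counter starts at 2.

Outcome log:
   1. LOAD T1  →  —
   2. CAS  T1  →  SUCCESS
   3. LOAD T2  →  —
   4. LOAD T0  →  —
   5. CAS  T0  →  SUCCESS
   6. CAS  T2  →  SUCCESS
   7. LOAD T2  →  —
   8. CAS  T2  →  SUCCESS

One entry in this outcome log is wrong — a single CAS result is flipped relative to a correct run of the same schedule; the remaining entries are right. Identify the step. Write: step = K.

step = 6

Reference trace:
   1) LOAD T1:  M=2  r_T1=2
   2) CAS  T1:  M=3  r_T1=2 ✓
   3) LOAD T2:  M=3  r_T2=3
   4) LOAD T0:  M=3  r_T0=3
   5) CAS  T0:  M=4  r_T0=3 ✓
   6) CAS  T2:  M=4  r_T2=3 ✗
   7) LOAD T2:  M=4  r_T2=4
   8) CAS  T2:  M=5  r_T2=4 ✓
Log disagrees first at step 6.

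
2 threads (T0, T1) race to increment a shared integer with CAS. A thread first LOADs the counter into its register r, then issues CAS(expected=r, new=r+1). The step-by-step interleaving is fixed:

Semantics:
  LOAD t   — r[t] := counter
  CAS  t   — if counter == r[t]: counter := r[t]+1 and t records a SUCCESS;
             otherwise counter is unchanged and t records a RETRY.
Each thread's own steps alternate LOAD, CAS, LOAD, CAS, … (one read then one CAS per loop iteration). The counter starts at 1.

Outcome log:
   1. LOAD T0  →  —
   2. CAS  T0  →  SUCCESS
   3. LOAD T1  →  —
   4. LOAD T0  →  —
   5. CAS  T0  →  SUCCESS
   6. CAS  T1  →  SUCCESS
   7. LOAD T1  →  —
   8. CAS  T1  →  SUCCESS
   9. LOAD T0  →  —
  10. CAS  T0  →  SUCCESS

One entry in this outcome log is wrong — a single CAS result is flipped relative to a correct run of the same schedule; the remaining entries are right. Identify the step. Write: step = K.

step = 6

Reference trace:
#1 T0 reads 1
#2 T0 CAS(1→2) writes; counter now 2
#3 T1 reads 2
#4 T0 reads 2
#5 T0 CAS(2→3) writes; counter now 3
#6 T1 CAS(2→3) fails; counter now 3
#7 T1 reads 3
#8 T1 CAS(3→4) writes; counter now 4
#9 T0 reads 4
#10 T0 CAS(4→5) writes; counter now 5
Flip is step 6.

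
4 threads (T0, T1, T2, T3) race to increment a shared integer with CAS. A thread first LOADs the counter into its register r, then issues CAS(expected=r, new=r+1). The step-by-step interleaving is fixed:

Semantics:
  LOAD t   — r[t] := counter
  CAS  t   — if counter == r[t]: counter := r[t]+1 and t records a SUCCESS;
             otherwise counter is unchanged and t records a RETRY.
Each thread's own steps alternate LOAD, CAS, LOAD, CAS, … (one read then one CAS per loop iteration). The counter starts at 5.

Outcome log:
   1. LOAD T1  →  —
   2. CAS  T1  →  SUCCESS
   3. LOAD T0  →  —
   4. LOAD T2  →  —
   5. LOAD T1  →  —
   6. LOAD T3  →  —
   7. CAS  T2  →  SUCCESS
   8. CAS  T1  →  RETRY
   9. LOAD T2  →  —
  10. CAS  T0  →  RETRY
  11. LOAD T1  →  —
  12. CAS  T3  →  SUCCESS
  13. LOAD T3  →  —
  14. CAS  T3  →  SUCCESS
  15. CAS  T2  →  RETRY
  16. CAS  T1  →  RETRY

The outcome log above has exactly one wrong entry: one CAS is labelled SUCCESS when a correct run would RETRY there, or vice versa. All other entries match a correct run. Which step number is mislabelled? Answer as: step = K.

step = 12

Reference trace:
step 1: T1 LOAD ⇒ load; ctr=5 reg=5
step 2: T1 CAS ⇒ ok; ctr=6 reg=5
step 3: T0 LOAD ⇒ load; ctr=6 reg=6
step 4: T2 LOAD ⇒ load; ctr=6 reg=6
step 5: T1 LOAD ⇒ load; ctr=6 reg=6
step 6: T3 LOAD ⇒ load; ctr=6 reg=6
step 7: T2 CAS ⇒ ok; ctr=7 reg=6
step 8: T1 CAS ⇒ retry; ctr=7 reg=6
step 9: T2 LOAD ⇒ load; ctr=7 reg=7
step 10: T0 CAS ⇒ retry; ctr=7 reg=6
step 11: T1 LOAD ⇒ load; ctr=7 reg=7
step 12: T3 CAS ⇒ retry; ctr=7 reg=6
step 13: T3 LOAD ⇒ load; ctr=7 reg=7
step 14: T3 CAS ⇒ ok; ctr=8 reg=7
step 15: T2 CAS ⇒ retry; ctr=8 reg=7
step 16: T1 CAS ⇒ retry; ctr=8 reg=7
Log disagrees first at step 12.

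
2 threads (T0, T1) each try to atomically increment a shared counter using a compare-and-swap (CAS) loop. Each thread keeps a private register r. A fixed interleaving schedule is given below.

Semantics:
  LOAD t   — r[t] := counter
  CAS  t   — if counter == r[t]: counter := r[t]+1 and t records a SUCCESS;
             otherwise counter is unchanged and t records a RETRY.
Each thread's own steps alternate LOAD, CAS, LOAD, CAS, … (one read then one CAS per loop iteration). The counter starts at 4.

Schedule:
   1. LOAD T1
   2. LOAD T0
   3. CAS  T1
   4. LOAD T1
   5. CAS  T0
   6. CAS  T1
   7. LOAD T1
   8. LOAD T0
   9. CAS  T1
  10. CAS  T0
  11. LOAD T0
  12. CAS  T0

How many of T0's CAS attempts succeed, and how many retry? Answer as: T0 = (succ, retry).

T0 = (1, 2)

step 1: T1 LOAD ⇒ load; ctr=4 reg=4
step 2: T0 LOAD ⇒ load; ctr=4 reg=4
step 3: T1 CAS ⇒ ok; ctr=5 reg=4
step 4: T1 LOAD ⇒ load; ctr=5 reg=5
step 5: T0 CAS ⇒ retry; ctr=5 reg=4
step 6: T1 CAS ⇒ ok; ctr=6 reg=5
step 7: T1 LOAD ⇒ load; ctr=6 reg=6
step 8: T0 LOAD ⇒ load; ctr=6 reg=6
step 9: T1 CAS ⇒ ok; ctr=7 reg=6
step 10: T0 CAS ⇒ retry; ctr=7 reg=6
step 11: T0 LOAD ⇒ load; ctr=7 reg=7
step 12: T0 CAS ⇒ ok; ctr=8 reg=7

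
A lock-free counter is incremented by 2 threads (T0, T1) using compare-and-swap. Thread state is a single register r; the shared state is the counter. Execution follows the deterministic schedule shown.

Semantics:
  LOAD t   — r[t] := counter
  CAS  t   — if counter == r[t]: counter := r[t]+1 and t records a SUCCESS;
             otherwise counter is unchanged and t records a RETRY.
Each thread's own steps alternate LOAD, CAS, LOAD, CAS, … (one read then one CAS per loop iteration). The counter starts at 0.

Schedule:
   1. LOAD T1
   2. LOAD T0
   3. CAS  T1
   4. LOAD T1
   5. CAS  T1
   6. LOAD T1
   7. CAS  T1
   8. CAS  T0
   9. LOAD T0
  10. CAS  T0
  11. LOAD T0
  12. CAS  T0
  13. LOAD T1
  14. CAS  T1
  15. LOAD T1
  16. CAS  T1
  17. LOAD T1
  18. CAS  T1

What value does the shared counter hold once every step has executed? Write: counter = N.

counter = 8

[1] T1.load  rd  (counter 0, T1.r 0)
[2] T0.load  rd  (counter 0, T0.r 0)
[3] T1.cas  hit  (counter 1, T1.r 0)
[4] T1.load  rd  (counter 1, T1.r 1)
[5] T1.cas  hit  (counter 2, T1.r 1)
[6] T1.load  rd  (counter 2, T1.r 2)
[7] T1.cas  hit  (counter 3, T1.r 2)
[8] T0.cas  miss  (counter 3, T0.r 0)
[9] T0.load  rd  (counter 3, T0.r 3)
[10] T0.cas  hit  (counter 4, T0.r 3)
[11] T0.load  rd  (counter 4, T0.r 4)
[12] T0.cas  hit  (counter 5, T0.r 4)
[13] T1.load  rd  (counter 5, T1.r 5)
[14] T1.cas  hit  (counter 6, T1.r 5)
[15] T1.load  rd  (counter 6, T1.r 6)
[16] T1.cas  hit  (counter 7, T1.r 6)
[17] T1.load  rd  (counter 7, T1.r 7)
[18] T1.cas  hit  (counter 8, T1.r 7)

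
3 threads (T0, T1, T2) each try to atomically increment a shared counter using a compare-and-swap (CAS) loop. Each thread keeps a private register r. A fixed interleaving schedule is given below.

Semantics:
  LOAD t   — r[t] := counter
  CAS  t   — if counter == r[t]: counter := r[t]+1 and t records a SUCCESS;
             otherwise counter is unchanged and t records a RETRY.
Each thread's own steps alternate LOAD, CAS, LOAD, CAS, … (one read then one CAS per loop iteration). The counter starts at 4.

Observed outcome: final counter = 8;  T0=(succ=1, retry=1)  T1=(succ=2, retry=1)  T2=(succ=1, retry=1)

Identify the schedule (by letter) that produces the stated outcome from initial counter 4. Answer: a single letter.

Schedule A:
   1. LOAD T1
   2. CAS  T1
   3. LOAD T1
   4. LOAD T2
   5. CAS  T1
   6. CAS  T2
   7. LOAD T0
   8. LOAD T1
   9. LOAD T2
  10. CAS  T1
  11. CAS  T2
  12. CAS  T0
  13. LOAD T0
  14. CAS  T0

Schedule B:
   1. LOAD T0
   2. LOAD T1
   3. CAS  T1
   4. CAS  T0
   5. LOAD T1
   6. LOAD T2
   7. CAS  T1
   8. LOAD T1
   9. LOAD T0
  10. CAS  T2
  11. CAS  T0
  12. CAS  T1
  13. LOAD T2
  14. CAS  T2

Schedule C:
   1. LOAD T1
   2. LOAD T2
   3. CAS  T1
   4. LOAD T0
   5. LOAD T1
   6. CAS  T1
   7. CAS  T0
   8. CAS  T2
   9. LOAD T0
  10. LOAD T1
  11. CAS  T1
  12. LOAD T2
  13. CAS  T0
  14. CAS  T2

Run B:
step 1: T0 LOAD ⇒ load; ctr=4 reg=4
step 2: T1 LOAD ⇒ load; ctr=4 reg=4
step 3: T1 CAS ⇒ ok; ctr=5 reg=4
step 4: T0 CAS ⇒ retry; ctr=5 reg=4
step 5: T1 LOAD ⇒ load; ctr=5 reg=5
step 6: T2 LOAD ⇒ load; ctr=5 reg=5
step 7: T1 CAS ⇒ ok; ctr=6 reg=5
step 8: T1 LOAD ⇒ load; ctr=6 reg=6
step 9: T0 LOAD ⇒ load; ctr=6 reg=6
step 10: T2 CAS ⇒ retry; ctr=6 reg=5
step 11: T0 CAS ⇒ ok; ctr=7 reg=6
step 12: T1 CAS ⇒ retry; ctr=7 reg=6
step 13: T2 LOAD ⇒ load; ctr=7 reg=7
step 14: T2 CAS ⇒ ok; ctr=8 reg=7

B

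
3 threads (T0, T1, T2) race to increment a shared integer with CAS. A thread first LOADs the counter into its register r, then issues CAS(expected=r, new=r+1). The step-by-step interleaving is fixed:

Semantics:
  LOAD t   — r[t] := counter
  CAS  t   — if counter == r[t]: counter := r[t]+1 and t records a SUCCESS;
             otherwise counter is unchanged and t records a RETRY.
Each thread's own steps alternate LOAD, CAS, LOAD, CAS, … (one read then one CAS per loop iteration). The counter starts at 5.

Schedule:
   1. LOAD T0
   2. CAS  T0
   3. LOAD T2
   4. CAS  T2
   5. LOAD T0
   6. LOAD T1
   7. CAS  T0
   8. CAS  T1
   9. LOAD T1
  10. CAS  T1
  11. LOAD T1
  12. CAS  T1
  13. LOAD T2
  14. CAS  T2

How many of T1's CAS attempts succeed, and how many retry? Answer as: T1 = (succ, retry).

step 1: T0 LOAD ⇒ load; ctr=5 reg=5
step 2: T0 CAS ⇒ ok; ctr=6 reg=5
step 3: T2 LOAD ⇒ load; ctr=6 reg=6
step 4: T2 CAS ⇒ ok; ctr=7 reg=6
step 5: T0 LOAD ⇒ load; ctr=7 reg=7
step 6: T1 LOAD ⇒ load; ctr=7 reg=7
step 7: T0 CAS ⇒ ok; ctr=8 reg=7
step 8: T1 CAS ⇒ retry; ctr=8 reg=7
step 9: T1 LOAD ⇒ load; ctr=8 reg=8
step 10: T1 CAS ⇒ ok; ctr=9 reg=8
step 11: T1 LOAD ⇒ load; ctr=9 reg=9
step 12: T1 CAS ⇒ ok; ctr=10 reg=9
step 13: T2 LOAD ⇒ load; ctr=10 reg=10
step 14: T2 CAS ⇒ ok; ctr=11 reg=10

T1 = (2, 1)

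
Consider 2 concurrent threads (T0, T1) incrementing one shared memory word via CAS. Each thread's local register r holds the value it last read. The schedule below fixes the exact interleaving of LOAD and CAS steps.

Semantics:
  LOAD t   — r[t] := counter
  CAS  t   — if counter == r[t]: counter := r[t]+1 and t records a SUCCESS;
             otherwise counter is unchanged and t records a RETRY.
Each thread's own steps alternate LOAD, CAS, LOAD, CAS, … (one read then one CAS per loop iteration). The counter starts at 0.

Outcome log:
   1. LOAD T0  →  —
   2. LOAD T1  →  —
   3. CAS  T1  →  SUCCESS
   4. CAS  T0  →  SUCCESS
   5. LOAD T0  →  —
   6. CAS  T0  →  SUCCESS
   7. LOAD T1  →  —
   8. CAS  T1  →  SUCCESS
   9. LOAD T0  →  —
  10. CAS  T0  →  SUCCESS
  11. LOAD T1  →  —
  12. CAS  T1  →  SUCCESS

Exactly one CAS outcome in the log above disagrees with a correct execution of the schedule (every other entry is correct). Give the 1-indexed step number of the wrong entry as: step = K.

step = 4

Reference trace:
step 1: T0 LOAD ⇒ load; ctr=0 reg=0
step 2: T1 LOAD ⇒ load; ctr=0 reg=0
step 3: T1 CAS ⇒ ok; ctr=1 reg=0
step 4: T0 CAS ⇒ retry; ctr=1 reg=0
step 5: T0 LOAD ⇒ load; ctr=1 reg=1
step 6: T0 CAS ⇒ ok; ctr=2 reg=1
step 7: T1 LOAD ⇒ load; ctr=2 reg=2
step 8: T1 CAS ⇒ ok; ctr=3 reg=2
step 9: T0 LOAD ⇒ load; ctr=3 reg=3
step 10: T0 CAS ⇒ ok; ctr=4 reg=3
step 11: T1 LOAD ⇒ load; ctr=4 reg=4
step 12: T1 CAS ⇒ ok; ctr=5 reg=4
Log disagrees first at step 4.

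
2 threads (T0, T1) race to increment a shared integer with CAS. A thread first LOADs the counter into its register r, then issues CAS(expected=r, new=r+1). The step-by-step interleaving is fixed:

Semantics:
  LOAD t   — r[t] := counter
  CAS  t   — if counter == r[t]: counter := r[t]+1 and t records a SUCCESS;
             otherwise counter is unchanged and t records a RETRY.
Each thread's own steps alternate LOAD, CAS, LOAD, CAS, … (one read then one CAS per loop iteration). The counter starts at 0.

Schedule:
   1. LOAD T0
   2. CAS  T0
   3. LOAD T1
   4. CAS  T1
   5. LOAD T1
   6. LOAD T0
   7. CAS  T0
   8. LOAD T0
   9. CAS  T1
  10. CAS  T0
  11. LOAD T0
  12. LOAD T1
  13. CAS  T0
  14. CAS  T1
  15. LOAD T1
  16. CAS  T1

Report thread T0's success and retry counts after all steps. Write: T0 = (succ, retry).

T0 = (4, 0)

   1) LOAD T0:  M=0  r_T0=0
   2) CAS  T0:  M=1  r_T0=0 ✓
   3) LOAD T1:  M=1  r_T1=1
   4) CAS  T1:  M=2  r_T1=1 ✓
   5) LOAD T1:  M=2  r_T1=2
   6) LOAD T0:  M=2  r_T0=2
   7) CAS  T0:  M=3  r_T0=2 ✓
   8) LOAD T0:  M=3  r_T0=3
   9) CAS  T1:  M=3  r_T1=2 ✗
  10) CAS  T0:  M=4  r_T0=3 ✓
  11) LOAD T0:  M=4  r_T0=4
  12) LOAD T1:  M=4  r_T1=4
  13) CAS  T0:  M=5  r_T0=4 ✓
  14) CAS  T1:  M=5  r_T1=4 ✗
  15) LOAD T1:  M=5  r_T1=5
  16) CAS  T1:  M=6  r_T1=5 ✓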